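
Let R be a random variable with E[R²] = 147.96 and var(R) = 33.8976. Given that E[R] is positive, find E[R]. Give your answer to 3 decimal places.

(E[R])² = E[R²] − var(R) = 147.96 − 33.8976 = 114.0624
E[R] = √114.0624 = 10.68

10.680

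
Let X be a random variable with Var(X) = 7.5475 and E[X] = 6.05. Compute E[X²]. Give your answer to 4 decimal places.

44.1500

E[X²] = Var(X) + (E[X])² = 7.5475 + (6.05)² = 44.15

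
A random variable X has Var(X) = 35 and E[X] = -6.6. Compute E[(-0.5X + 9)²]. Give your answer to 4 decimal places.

160.0400

E[-0.5X + 9] = -0.5·-6.6 + 9 = 12.3
Var(-0.5X + 9) = (-0.5)²·35 = 8.75
E[(-0.5X + 9)²] = Var((-0.5X + 9)) + (E[(-0.5X + 9)])² = 8.75 + (12.3)² = 160.04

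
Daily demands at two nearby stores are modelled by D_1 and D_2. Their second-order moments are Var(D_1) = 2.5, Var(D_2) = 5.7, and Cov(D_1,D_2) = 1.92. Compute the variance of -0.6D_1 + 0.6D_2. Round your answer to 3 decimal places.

Var(-0.6D_1 + 0.6D_2) = (-0.6)²·Var(D_1) + (0.6)²·Var(D_2) + 2·(-0.6)·(0.6)·Cov(D_1,D_2)
= 0.36·2.5 + 0.36·5.7 + -0.72·1.92 = 1.5696

1.570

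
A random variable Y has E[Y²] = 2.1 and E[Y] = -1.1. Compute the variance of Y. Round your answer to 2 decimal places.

0.89

V(Y) = 2.1 − (-1.1)² = 0.89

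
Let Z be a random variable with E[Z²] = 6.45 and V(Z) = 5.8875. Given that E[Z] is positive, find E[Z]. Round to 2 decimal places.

(E[Z])² = E[Z²] − V(Z) = 6.45 − 5.8875 = 0.5625
E[Z] = √0.5625 = 0.75

0.75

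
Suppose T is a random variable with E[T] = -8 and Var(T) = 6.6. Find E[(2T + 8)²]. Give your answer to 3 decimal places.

90.400

E[2T + 8] = 2·-8 + 8 = -8
Var(2T + 8) = (2)²·6.6 = 26.4
E[(2T + 8)²] = Var((2T + 8)) + (E[(2T + 8)])² = 26.4 + (-8)² = 90.4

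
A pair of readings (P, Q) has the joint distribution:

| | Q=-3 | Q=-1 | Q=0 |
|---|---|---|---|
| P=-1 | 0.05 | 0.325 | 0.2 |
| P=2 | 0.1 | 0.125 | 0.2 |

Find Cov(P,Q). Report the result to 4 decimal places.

E[P] = 0.275,  E[Q] = -0.9
E[PQ] = -0.375
Cov(P,Q) = E[PQ] − E[P]E[Q] = -0.375 − (0.275)(-0.9) = -0.1275

-0.1275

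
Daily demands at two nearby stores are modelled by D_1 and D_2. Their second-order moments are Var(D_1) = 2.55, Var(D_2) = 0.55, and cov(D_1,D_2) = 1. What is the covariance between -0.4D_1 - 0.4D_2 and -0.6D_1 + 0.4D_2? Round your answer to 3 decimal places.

cov(-0.4D_1 - 0.4D_2, -0.6D_1 + 0.4D_2) = (-0.4)(-0.6)Var(D_1) + (-0.4)(0.4)Var(D_2) + [(-0.4)(0.4) + (-0.4)(-0.6)]cov(D_1,D_2)
= 0.24·2.55 + -0.16·0.55 + 0.08·1 = 0.604

0.604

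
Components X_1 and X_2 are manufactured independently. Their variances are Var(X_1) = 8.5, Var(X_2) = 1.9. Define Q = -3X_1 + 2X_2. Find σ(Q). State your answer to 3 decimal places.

9.171

By independence, Var(Q) = (-3)²Var(X_1) + (2)²Var(X_2)
= (-3)²·8.5 + (2)²·1.9 = 84.1
σ(Q) = √84.1 ≈ 9.171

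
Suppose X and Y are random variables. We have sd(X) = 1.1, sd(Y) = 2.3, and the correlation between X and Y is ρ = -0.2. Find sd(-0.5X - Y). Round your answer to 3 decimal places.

Var(X) = (1.1)² = 1.21;  Var(Y) = (2.3)² = 5.29
Cov(X,Y) = ρ·sd(X)·sd(Y) = -0.2·1.1·2.3 = -0.506
Var(-0.5X - Y) = (-0.5)²·Var(X) + (-1)²·Var(Y) + 2·(-0.5)·(-1)·Cov(X,Y)
= 0.25·1.21 + 1·5.29 + 1·-0.506 = 5.0865
sd(-0.5X - Y) = √5.0865 ≈ 2.255

2.255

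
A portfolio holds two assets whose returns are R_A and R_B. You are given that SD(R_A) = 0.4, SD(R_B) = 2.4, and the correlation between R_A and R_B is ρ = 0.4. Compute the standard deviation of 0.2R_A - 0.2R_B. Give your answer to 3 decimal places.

0.454

Var(R_A) = (0.4)² = 0.16;  Var(R_B) = (2.4)² = 5.76
Cov(R_A,R_B) = ρ·SD(R_A)·SD(R_B) = 0.4·0.4·2.4 = 0.384
Var(0.2R_A - 0.2R_B) = (0.2)²·Var(R_A) + (-0.2)²·Var(R_B) + 2·(0.2)·(-0.2)·Cov(R_A,R_B)
= 0.04·0.16 + 0.04·5.76 + -0.08·0.384 = 0.20608
SD(0.2R_A - 0.2R_B) = √0.20608 ≈ 0.454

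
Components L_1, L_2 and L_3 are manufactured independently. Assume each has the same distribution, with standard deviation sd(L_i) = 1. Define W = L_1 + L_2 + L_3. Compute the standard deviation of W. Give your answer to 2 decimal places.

Var(L_i) = (1)² = 1
By independence, Var(W) = (1)²Var(L_1) + (1)²Var(L_2) + (1)²Var(L_3)
= (1)²·1 + (1)²·1 + (1)²·1 = 3
sd(W) = √3 ≈ 1.73

1.73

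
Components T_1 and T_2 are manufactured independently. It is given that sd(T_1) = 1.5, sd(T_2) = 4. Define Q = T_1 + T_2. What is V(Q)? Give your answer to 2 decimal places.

18.25

V(T_1) = 2.25, V(T_2) = 16
By independence, V(Q) = (1)²V(T_1) + (1)²V(T_2)
= (1)²·2.25 + (1)²·16 = 18.25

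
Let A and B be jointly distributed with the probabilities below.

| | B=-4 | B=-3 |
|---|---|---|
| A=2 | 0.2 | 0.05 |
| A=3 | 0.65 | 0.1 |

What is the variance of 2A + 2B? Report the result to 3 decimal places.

1.160

E[A] = 2.75,  E[B] = -3.85,  E[AB] = -10.6
V(A) = 7.75 − (2.75)² = 0.1875;  V(B) = 14.95 − (-3.85)² = 0.1275
Cov(A,B) = -10.6 − (2.75)(-3.85) = -0.0125
V(2A + 2B) = (2)²·0.1875 + (2)²·0.1275 + 2·(2)·(2)·-0.0125 = 1.16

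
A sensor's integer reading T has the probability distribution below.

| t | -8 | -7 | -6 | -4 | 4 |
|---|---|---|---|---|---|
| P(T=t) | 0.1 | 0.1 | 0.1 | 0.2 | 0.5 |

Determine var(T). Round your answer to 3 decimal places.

25.290

E[T] = (-8)(0.1) + (-7)(0.1) + (-6)(0.1) + (-4)(0.2) + (4)(0.5) = -0.9
E[T²] = (-8)²(0.1) + (-7)²(0.1) + (-6)²(0.1) + (-4)²(0.2) + (4)²(0.5) = 26.1
var(T) = E[T²] − (E[T])² = 26.1 − (-0.9)² = 25.29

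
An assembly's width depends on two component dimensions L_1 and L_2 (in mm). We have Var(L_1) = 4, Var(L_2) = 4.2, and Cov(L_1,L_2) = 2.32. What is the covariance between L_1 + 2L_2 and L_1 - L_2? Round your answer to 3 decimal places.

-2.080

Cov(L_1 + 2L_2, L_1 - L_2) = (1)(1)Var(L_1) + (2)(-1)Var(L_2) + [(1)(-1) + (2)(1)]Cov(L_1,L_2)
= 1·4 + -2·4.2 + 1·2.32 = -2.08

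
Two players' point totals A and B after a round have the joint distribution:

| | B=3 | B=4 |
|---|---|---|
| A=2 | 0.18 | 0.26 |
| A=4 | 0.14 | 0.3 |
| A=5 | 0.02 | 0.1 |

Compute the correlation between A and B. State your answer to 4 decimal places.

E[A] = 3.24,  E[B] = 3.66
E[AB] = 11.94
Cov(A,B) = E[AB] − E[A]E[B] = 11.94 − (3.24)(3.66) = 0.0816
Var(A) = 1.3024,  Var(B) = 0.2244
ρ = 0.0816 / √(1.3024·0.2244) ≈ 0.1509

0.1509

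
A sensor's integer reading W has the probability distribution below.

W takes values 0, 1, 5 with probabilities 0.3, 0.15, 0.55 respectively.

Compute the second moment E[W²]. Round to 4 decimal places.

13.9000

E[W²] = (0)²(0.3) + (1)²(0.15) + (5)²(0.55) = 13.9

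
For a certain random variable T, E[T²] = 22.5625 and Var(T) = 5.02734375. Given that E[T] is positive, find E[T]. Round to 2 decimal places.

(E[T])² = E[T²] − Var(T) = 22.5625 − 5.02734375 = 17.53515625
E[T] = √17.53515625 = 4.1875

4.19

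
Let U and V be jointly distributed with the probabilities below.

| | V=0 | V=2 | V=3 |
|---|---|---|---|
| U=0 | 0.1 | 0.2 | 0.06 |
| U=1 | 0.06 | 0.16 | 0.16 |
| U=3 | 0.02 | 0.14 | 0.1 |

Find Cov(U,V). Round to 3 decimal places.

E[U] = 1.16,  E[V] = 1.96
E[UV] = 2.54
Cov(U,V) = E[UV] − E[U]E[V] = 2.54 − (1.16)(1.96) = 0.2664

0.266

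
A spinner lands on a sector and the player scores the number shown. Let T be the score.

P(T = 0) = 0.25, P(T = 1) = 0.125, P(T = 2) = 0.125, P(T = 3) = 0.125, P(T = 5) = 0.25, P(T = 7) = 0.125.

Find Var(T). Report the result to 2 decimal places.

5.86

E[T] = (0)(0.25) + (1)(0.125) + (2)(0.125) + (3)(0.125) + (5)(0.25) + (7)(0.125) = 2.875
E[T²] = (0)²(0.25) + (1)²(0.125) + (2)²(0.125) + (3)²(0.125) + (5)²(0.25) + (7)²(0.125) = 14.125
Var(T) = E[T²] − (E[T])² = 14.125 − (2.875)² = 5.859375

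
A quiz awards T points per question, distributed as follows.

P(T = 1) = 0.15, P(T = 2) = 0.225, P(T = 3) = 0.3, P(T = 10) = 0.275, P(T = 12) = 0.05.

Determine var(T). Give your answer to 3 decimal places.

E[T] = (1)(0.15) + (2)(0.225) + (3)(0.3) + (10)(0.275) + (12)(0.05) = 4.85
E[T²] = (1)²(0.15) + (2)²(0.225) + (3)²(0.3) + (10)²(0.275) + (12)²(0.05) = 38.45
var(T) = E[T²] − (E[T])² = 38.45 − (4.85)² = 14.9275

14.928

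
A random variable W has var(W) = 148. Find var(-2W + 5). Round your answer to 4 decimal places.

var(-2W + 5) = (-2)²·var(W) = 4·148 = 592

592.0000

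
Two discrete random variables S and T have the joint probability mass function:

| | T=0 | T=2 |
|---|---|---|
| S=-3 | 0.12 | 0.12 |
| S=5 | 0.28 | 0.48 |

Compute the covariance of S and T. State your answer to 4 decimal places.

0.3840

E[S] = 3.08,  E[T] = 1.2
E[ST] = 4.08
Cov(S,T) = E[ST] − E[S]E[T] = 4.08 − (3.08)(1.2) = 0.384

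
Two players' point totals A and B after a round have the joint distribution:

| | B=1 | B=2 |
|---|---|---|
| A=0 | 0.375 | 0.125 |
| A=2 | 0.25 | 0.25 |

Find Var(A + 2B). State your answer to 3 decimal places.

E[A] = 1,  E[B] = 1.375,  E[AB] = 1.5
Var(A) = 2 − (1)² = 1;  Var(B) = 2.125 − (1.375)² = 0.234375
Cov(A,B) = 1.5 − (1)(1.375) = 0.125
Var(A + 2B) = (1)²·1 + (2)²·0.234375 + 2·(1)·(2)·0.125 = 2.4375

2.438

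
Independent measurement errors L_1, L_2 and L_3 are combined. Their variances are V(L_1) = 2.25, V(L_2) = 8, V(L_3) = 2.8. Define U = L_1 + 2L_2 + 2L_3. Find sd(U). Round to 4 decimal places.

By independence, V(U) = (1)²V(L_1) + (2)²V(L_2) + (2)²V(L_3)
= (1)²·2.25 + (2)²·8 + (2)²·2.8 = 45.45
sd(U) = √45.45 ≈ 6.7417

6.7417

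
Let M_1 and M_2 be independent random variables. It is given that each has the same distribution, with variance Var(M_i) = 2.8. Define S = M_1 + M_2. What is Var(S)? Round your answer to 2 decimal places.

5.60

By independence, Var(S) = (1)²Var(M_1) + (1)²Var(M_2)
= (1)²·2.8 + (1)²·2.8 = 5.6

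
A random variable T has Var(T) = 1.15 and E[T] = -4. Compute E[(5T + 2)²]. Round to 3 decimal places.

E[5T + 2] = 5·-4 + 2 = -18
Var(5T + 2) = (5)²·1.15 = 28.75
E[(5T + 2)²] = Var((5T + 2)) + (E[(5T + 2)])² = 28.75 + (-18)² = 352.75

352.750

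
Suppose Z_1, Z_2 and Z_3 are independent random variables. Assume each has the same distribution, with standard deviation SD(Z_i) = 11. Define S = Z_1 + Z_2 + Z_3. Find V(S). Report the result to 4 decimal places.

V(Z_i) = (11)² = 121
By independence, V(S) = (1)²V(Z_1) + (1)²V(Z_2) + (1)²V(Z_3)
= (1)²·121 + (1)²·121 + (1)²·121 = 363

363.0000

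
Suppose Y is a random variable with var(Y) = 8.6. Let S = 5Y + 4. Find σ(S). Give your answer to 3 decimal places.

14.663

var(5Y + 4) = (5)²·8.6 = 215
σ(S) = √215 ≈ 14.663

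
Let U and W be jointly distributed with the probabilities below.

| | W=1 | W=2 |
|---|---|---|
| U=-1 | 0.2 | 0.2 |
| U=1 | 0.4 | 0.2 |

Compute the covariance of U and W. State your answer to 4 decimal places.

-0.0800

E[U] = 0.2,  E[W] = 1.4
E[UW] = 0.2
cov(U,W) = E[UW] − E[U]E[W] = 0.2 − (0.2)(1.4) = -0.08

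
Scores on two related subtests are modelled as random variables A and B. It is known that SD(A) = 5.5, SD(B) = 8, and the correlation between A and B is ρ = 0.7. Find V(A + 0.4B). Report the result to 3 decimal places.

V(A) = (5.5)² = 30.25;  V(B) = (8)² = 64
Cov(A,B) = ρ·SD(A)·SD(B) = 0.7·5.5·8 = 30.8
V(A + 0.4B) = (1)²·V(A) + (0.4)²·V(B) + 2·(1)·(0.4)·Cov(A,B)
= 1·30.25 + 0.16·64 + 0.8·30.8 = 65.13

65.130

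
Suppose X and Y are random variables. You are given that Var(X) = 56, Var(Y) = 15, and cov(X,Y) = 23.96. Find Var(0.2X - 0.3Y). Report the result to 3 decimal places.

0.715

Var(0.2X - 0.3Y) = (0.2)²·Var(X) + (-0.3)²·Var(Y) + 2·(0.2)·(-0.3)·cov(X,Y)
= 0.04·56 + 0.09·15 + -0.12·23.96 = 0.7148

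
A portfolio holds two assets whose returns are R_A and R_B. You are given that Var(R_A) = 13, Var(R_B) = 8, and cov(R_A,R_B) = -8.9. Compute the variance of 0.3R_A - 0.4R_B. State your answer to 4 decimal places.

Var(0.3R_A - 0.4R_B) = (0.3)²·Var(R_A) + (-0.4)²·Var(R_B) + 2·(0.3)·(-0.4)·cov(R_A,R_B)
= 0.09·13 + 0.16·8 + -0.24·-8.9 = 4.586

4.5860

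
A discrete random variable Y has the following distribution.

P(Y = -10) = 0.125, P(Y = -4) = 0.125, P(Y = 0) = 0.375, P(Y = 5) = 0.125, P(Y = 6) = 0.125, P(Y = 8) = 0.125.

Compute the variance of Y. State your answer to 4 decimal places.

29.7344

E[Y] = (-10)(0.125) + (-4)(0.125) + (0)(0.375) + (5)(0.125) + (6)(0.125) + (8)(0.125) = 0.625
E[Y²] = (-10)²(0.125) + (-4)²(0.125) + (0)²(0.375) + (5)²(0.125) + (6)²(0.125) + (8)²(0.125) = 30.125
V(Y) = E[Y²] − (E[Y])² = 30.125 − (0.625)² = 29.734375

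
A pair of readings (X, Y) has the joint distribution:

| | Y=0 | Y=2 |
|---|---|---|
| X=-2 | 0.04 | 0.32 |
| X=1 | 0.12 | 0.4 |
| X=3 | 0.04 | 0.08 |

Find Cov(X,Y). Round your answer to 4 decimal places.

E[X] = 0.16,  E[Y] = 1.6
E[XY] = 0
Cov(X,Y) = E[XY] − E[X]E[Y] = 0 − (0.16)(1.6) = -0.256

-0.2560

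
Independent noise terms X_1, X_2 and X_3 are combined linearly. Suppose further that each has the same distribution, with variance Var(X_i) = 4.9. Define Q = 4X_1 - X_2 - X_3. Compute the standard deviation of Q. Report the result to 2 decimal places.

By independence, Var(Q) = (4)²Var(X_1) + (-1)²Var(X_2) + (-1)²Var(X_3)
= (4)²·4.9 + (-1)²·4.9 + (-1)²·4.9 = 88.2
sd(Q) = √88.2 ≈ 9.39

9.39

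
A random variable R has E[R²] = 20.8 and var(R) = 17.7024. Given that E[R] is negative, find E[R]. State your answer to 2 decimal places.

(E[R])² = E[R²] − var(R) = 20.8 − 17.7024 = 3.0976
E[R] = −√3.0976 = -1.76

-1.76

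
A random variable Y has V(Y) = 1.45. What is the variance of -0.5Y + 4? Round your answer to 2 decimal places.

V(-0.5Y + 4) = (-0.5)²·V(Y) = 0.25·1.45 = 0.3625

0.36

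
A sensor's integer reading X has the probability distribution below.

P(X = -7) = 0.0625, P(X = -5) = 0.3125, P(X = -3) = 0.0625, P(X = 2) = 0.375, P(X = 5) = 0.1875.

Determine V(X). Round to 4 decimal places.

17.3750

E[X] = (-7)(0.0625) + (-5)(0.3125) + (-3)(0.0625) + (2)(0.375) + (5)(0.1875) = -0.5
E[X²] = (-7)²(0.0625) + (-5)²(0.3125) + (-3)²(0.0625) + (2)²(0.375) + (5)²(0.1875) = 17.625
V(X) = E[X²] − (E[X])² = 17.625 − (-0.5)² = 17.375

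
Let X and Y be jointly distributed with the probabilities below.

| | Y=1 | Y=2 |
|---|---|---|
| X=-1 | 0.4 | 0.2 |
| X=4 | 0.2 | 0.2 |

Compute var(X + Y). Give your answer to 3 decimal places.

E[X] = 1,  E[Y] = 1.4,  E[XY] = 1.6
var(X) = 7 − (1)² = 6;  var(Y) = 2.2 − (1.4)² = 0.24
Cov(X,Y) = 1.6 − (1)(1.4) = 0.2
var(X + Y) = (1)²·6 + (1)²·0.24 + 2·(1)·(1)·0.2 = 6.64

6.640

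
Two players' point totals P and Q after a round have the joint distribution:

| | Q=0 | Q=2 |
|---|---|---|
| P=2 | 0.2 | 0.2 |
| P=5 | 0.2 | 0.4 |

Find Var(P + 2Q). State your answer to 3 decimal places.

E[P] = 3.8,  E[Q] = 1.2,  E[PQ] = 4.8
Var(P) = 16.6 − (3.8)² = 2.16;  Var(Q) = 2.4 − (1.2)² = 0.96
Cov(P,Q) = 4.8 − (3.8)(1.2) = 0.24
Var(P + 2Q) = (1)²·2.16 + (2)²·0.96 + 2·(1)·(2)·0.24 = 6.96

6.960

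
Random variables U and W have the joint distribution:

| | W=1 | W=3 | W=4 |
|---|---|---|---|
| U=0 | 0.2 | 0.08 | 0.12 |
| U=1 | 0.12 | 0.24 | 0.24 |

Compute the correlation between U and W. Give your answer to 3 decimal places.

0.274

E[U] = 0.6,  E[W] = 2.72
E[UW] = 1.8
Cov(U,W) = E[UW] − E[U]E[W] = 1.8 − (0.6)(2.72) = 0.168
var(U) = 0.24,  var(W) = 1.5616
ρ = 0.168 / √(0.24·1.5616) ≈ 0.274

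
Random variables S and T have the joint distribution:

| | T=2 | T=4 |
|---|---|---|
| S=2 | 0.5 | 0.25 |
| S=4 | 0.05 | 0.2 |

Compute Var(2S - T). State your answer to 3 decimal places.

2.590

E[S] = 2.5,  E[T] = 2.9,  E[ST] = 7.6
Var(S) = 7 − (2.5)² = 0.75;  Var(T) = 9.4 − (2.9)² = 0.99
Cov(S,T) = 7.6 − (2.5)(2.9) = 0.35
Var(2S - T) = (2)²·0.75 + (-1)²·0.99 + 2·(2)·(-1)·0.35 = 2.59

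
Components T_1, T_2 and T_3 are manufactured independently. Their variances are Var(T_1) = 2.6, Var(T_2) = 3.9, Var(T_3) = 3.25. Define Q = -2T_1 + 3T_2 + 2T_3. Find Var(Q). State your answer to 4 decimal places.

58.5000

By independence, Var(Q) = (-2)²Var(T_1) + (3)²Var(T_2) + (2)²Var(T_3)
= (-2)²·2.6 + (3)²·3.9 + (2)²·3.25 = 58.5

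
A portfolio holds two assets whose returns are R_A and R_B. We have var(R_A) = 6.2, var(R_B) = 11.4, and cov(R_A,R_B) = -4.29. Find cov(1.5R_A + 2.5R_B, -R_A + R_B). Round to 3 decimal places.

23.490

cov(1.5R_A + 2.5R_B, -R_A + R_B) = (1.5)(-1)var(R_A) + (2.5)(1)var(R_B) + [(1.5)(1) + (2.5)(-1)]cov(R_A,R_B)
= -1.5·6.2 + 2.5·11.4 + -1·-4.29 = 23.49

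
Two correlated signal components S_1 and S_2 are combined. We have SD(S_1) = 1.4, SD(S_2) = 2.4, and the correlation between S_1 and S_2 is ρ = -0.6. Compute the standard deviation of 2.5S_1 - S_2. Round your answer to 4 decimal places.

5.3000

var(S_1) = (1.4)² = 1.96;  var(S_2) = (2.4)² = 5.76
Cov(S_1,S_2) = ρ·SD(S_1)·SD(S_2) = -0.6·1.4·2.4 = -2.016
var(2.5S_1 - S_2) = (2.5)²·var(S_1) + (-1)²·var(S_2) + 2·(2.5)·(-1)·Cov(S_1,S_2)
= 6.25·1.96 + 1·5.76 + -5·-2.016 = 28.09
SD(2.5S_1 - S_2) = √28.09 ≈ 5.3000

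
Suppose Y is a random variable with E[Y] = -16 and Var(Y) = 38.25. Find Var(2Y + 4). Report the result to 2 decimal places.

Var(2Y + 4) = (2)²·Var(Y) = 4·38.25 = 153

153.00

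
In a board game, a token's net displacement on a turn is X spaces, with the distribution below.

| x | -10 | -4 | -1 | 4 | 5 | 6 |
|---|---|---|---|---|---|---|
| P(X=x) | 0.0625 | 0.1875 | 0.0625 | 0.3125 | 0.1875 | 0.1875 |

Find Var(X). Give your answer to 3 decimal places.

E[X] = (-10)(0.0625) + (-4)(0.1875) + (-1)(0.0625) + (4)(0.3125) + (5)(0.1875) + (6)(0.1875) = 1.875
E[X²] = (-10)²(0.0625) + (-4)²(0.1875) + (-1)²(0.0625) + (4)²(0.3125) + (5)²(0.1875) + (6)²(0.1875) = 25.75
Var(X) = E[X²] − (E[X])² = 25.75 − (1.875)² = 22.234375

22.234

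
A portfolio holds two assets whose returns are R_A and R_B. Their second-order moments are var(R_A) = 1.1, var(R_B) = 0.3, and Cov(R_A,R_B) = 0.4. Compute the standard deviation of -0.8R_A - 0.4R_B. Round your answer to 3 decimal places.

1.004

var(-0.8R_A - 0.4R_B) = (-0.8)²·var(R_A) + (-0.4)²·var(R_B) + 2·(-0.8)·(-0.4)·Cov(R_A,R_B)
= 0.64·1.1 + 0.16·0.3 + 0.64·0.4 = 1.008
SD(-0.8R_A - 0.4R_B) = √1.008 ≈ 1.004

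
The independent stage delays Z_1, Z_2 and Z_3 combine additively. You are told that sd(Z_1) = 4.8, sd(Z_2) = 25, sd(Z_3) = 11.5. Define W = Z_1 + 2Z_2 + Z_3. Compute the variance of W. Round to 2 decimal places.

2655.29

Var(Z_1) = 23.04, Var(Z_2) = 625, Var(Z_3) = 132.25
By independence, Var(W) = (1)²Var(Z_1) + (2)²Var(Z_2) + (1)²Var(Z_3)
= (1)²·23.04 + (2)²·625 + (1)²·132.25 = 2655.29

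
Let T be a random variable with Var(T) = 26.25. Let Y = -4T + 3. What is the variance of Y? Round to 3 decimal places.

420.000

Var(-4T + 3) = (-4)²·Var(T) = 16·26.25 = 420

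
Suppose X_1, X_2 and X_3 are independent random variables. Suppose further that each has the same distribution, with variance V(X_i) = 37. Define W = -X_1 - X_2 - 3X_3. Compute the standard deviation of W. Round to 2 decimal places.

By independence, V(W) = (-1)²V(X_1) + (-1)²V(X_2) + (-3)²V(X_3)
= (-1)²·37 + (-1)²·37 + (-3)²·37 = 407
σ(W) = √407 ≈ 20.17

20.17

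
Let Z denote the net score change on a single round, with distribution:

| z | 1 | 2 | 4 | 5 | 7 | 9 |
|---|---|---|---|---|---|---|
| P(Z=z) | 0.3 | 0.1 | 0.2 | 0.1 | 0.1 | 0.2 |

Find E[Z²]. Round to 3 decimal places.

27.500

E[Z²] = (1)²(0.3) + (2)²(0.1) + (4)²(0.2) + (5)²(0.1) + (7)²(0.1) + (9)²(0.2) = 27.5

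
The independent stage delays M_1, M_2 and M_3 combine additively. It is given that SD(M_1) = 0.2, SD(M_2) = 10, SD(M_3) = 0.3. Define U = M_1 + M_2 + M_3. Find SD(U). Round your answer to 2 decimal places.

10.01

Var(M_1) = 0.04, Var(M_2) = 100, Var(M_3) = 0.09
By independence, Var(U) = (1)²Var(M_1) + (1)²Var(M_2) + (1)²Var(M_3)
= (1)²·0.04 + (1)²·100 + (1)²·0.09 = 100.13
SD(U) = √100.13 ≈ 10.01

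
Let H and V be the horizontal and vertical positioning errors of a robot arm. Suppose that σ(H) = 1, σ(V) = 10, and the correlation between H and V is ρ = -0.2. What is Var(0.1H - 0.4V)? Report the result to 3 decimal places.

Var(H) = (1)² = 1;  Var(V) = (10)² = 100
Cov(H,V) = ρ·σ(H)·σ(V) = -0.2·1·10 = -2
Var(0.1H - 0.4V) = (0.1)²·Var(H) + (-0.4)²·Var(V) + 2·(0.1)·(-0.4)·Cov(H,V)
= 0.01·1 + 0.16·100 + -0.08·-2 = 16.17

16.170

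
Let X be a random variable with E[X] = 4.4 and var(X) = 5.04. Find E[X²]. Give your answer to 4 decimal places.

E[X²] = var(X) + (E[X])² = 5.04 + (4.4)² = 24.4

24.4000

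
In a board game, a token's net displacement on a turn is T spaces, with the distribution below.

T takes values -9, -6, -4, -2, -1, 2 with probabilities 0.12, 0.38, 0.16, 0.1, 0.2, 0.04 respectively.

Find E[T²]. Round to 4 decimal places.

E[T²] = (-9)²(0.12) + (-6)²(0.38) + (-4)²(0.16) + (-2)²(0.1) + (-1)²(0.2) + (2)²(0.04) = 26.72

26.7200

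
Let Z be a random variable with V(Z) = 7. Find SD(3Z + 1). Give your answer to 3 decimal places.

V(3Z + 1) = (3)²·7 = 63
SD(3Z + 1) = √63 ≈ 7.937

7.937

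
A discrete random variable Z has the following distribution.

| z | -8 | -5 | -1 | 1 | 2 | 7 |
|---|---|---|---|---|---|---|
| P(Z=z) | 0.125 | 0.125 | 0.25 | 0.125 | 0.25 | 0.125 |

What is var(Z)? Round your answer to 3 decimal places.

18.484

E[Z] = (-8)(0.125) + (-5)(0.125) + (-1)(0.25) + (1)(0.125) + (2)(0.25) + (7)(0.125) = -0.375
E[Z²] = (-8)²(0.125) + (-5)²(0.125) + (-1)²(0.25) + (1)²(0.125) + (2)²(0.25) + (7)²(0.125) = 18.625
var(Z) = E[Z²] − (E[Z])² = 18.625 − (-0.375)² = 18.484375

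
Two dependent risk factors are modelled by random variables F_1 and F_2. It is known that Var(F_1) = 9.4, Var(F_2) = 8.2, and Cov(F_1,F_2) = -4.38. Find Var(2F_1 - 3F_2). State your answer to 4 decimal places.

163.9600

Var(2F_1 - 3F_2) = (2)²·Var(F_1) + (-3)²·Var(F_2) + 2·(2)·(-3)·Cov(F_1,F_2)
= 4·9.4 + 9·8.2 + -12·-4.38 = 163.96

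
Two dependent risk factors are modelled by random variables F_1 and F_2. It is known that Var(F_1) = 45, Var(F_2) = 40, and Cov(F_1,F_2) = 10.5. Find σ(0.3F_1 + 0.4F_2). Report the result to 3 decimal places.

3.601

Var(0.3F_1 + 0.4F_2) = (0.3)²·Var(F_1) + (0.4)²·Var(F_2) + 2·(0.3)·(0.4)·Cov(F_1,F_2)
= 0.09·45 + 0.16·40 + 0.24·10.5 = 12.97
σ(0.3F_1 + 0.4F_2) = √12.97 ≈ 3.601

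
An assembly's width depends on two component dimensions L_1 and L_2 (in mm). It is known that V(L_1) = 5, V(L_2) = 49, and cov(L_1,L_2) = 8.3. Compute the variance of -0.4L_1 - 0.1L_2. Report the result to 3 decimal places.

V(-0.4L_1 - 0.1L_2) = (-0.4)²·V(L_1) + (-0.1)²·V(L_2) + 2·(-0.4)·(-0.1)·cov(L_1,L_2)
= 0.16·5 + 0.01·49 + 0.08·8.3 = 1.954

1.954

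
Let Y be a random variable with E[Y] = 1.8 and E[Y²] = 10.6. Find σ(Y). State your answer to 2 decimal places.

2.71

V(Y) = 10.6 − (1.8)² = 7.36
σ(Y) = √7.36 ≈ 2.71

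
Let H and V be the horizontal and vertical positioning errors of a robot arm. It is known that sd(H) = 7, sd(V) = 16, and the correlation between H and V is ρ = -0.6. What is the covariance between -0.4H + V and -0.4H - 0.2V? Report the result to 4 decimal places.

Var(H) = (7)² = 49;  Var(V) = (16)² = 256
cov(H,V) = ρ·sd(H)·sd(V) = -0.6·7·16 = -67.2
cov(-0.4H + V, -0.4H - 0.2V) = (-0.4)(-0.4)Var(H) + (1)(-0.2)Var(V) + [(-0.4)(-0.2) + (1)(-0.4)]cov(H,V)
= 0.16·49 + -0.2·256 + -0.32·-67.2 = -21.856

-21.8560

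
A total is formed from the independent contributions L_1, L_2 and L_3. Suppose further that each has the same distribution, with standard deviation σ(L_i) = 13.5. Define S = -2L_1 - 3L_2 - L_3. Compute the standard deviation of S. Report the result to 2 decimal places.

50.51

Var(L_i) = (13.5)² = 182.25
By independence, Var(S) = (-2)²Var(L_1) + (-3)²Var(L_2) + (-1)²Var(L_3)
= (-2)²·182.25 + (-3)²·182.25 + (-1)²·182.25 = 2551.5
σ(S) = √2551.5 ≈ 50.51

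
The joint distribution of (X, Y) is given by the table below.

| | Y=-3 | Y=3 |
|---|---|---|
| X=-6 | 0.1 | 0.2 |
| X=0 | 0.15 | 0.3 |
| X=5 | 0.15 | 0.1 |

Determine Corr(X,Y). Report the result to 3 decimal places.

-0.185

E[X] = -0.55,  E[Y] = 0.6
E[XY] = -2.55
cov(X,Y) = E[XY] − E[X]E[Y] = -2.55 − (-0.55)(0.6) = -2.22
V(X) = 16.7475,  V(Y) = 8.64
ρ = -2.22 / √(16.7475·8.64) ≈ -0.185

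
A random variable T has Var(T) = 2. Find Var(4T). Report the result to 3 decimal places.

Var(4T) = (4)²·Var(T) = 16·2 = 32

32.000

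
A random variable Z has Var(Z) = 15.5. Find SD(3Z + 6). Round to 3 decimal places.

Var(3Z + 6) = (3)²·15.5 = 139.5
SD(3Z + 6) = √139.5 ≈ 11.811

11.811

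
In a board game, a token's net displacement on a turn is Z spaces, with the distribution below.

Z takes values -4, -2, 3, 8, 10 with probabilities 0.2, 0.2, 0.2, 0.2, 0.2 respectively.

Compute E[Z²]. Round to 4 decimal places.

E[Z²] = (-4)²(0.2) + (-2)²(0.2) + (3)²(0.2) + (8)²(0.2) + (10)²(0.2) = 38.6

38.6000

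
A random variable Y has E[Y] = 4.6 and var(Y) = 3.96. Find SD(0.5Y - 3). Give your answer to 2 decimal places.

var(0.5Y - 3) = (0.5)²·3.96 = 0.99
SD(0.5Y - 3) = √0.99 ≈ 0.99

0.99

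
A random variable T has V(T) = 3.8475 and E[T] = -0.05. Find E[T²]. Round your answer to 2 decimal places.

E[T²] = V(T) + (E[T])² = 3.8475 + (-0.05)² = 3.85

3.85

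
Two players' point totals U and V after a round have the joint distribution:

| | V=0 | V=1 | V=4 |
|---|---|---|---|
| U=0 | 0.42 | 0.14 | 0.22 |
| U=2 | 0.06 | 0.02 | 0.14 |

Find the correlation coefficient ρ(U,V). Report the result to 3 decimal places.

0.300

E[U] = 0.44,  E[V] = 1.6
E[UV] = 1.16
cov(U,V) = E[UV] − E[U]E[V] = 1.16 − (0.44)(1.6) = 0.456
Var(U) = 0.6864,  Var(V) = 3.36
ρ = 0.456 / √(0.6864·3.36) ≈ 0.300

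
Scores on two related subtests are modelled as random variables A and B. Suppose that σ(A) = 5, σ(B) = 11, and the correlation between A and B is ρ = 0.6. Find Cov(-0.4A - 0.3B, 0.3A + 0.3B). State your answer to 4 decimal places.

Var(A) = (5)² = 25;  Var(B) = (11)² = 121
Cov(A,B) = ρ·σ(A)·σ(B) = 0.6·5·11 = 33
Cov(-0.4A - 0.3B, 0.3A + 0.3B) = (-0.4)(0.3)Var(A) + (-0.3)(0.3)Var(B) + [(-0.4)(0.3) + (-0.3)(0.3)]Cov(A,B)
= -0.12·25 + -0.09·121 + -0.21·33 = -20.82

-20.8200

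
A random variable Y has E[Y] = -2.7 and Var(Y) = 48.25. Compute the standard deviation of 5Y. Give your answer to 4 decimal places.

34.7311

Var(5Y) = (5)²·48.25 = 1206.25
SD(5Y) = √1206.25 ≈ 34.7311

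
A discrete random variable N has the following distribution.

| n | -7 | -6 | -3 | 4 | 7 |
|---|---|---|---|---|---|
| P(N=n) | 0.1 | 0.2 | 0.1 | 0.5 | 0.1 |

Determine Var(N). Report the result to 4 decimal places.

25.6500

E[N] = (-7)(0.1) + (-6)(0.2) + (-3)(0.1) + (4)(0.5) + (7)(0.1) = 0.5
E[N²] = (-7)²(0.1) + (-6)²(0.2) + (-3)²(0.1) + (4)²(0.5) + (7)²(0.1) = 25.9
Var(N) = E[N²] − (E[N])² = 25.9 − (0.5)² = 25.65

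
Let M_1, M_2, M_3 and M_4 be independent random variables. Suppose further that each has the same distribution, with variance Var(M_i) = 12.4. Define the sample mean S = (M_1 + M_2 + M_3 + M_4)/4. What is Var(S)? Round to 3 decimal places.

By independence, Var(S) = (0.25)²Var(M_1) + (0.25)²Var(M_2) + (0.25)²Var(M_3) + (0.25)²Var(M_4)
= (0.25)²·12.4 + (0.25)²·12.4 + (0.25)²·12.4 + (0.25)²·12.4 = 3.1

3.100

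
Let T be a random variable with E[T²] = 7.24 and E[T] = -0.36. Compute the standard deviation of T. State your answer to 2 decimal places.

Var(T) = 7.24 − (-0.36)² = 7.1104
SD(T) = √7.1104 ≈ 2.67

2.67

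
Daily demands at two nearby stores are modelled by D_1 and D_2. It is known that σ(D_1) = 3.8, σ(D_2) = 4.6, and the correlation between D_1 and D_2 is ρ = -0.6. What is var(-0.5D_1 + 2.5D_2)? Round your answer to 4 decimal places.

var(D_1) = (3.8)² = 14.44;  var(D_2) = (4.6)² = 21.16
cov(D_1,D_2) = ρ·σ(D_1)·σ(D_2) = -0.6·3.8·4.6 = -10.488
var(-0.5D_1 + 2.5D_2) = (-0.5)²·var(D_1) + (2.5)²·var(D_2) + 2·(-0.5)·(2.5)·cov(D_1,D_2)
= 0.25·14.44 + 6.25·21.16 + -2.5·-10.488 = 162.08

162.0800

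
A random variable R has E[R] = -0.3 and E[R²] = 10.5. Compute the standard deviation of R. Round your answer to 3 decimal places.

3.226

Var(R) = 10.5 − (-0.3)² = 10.41
SD(R) = √10.41 ≈ 3.226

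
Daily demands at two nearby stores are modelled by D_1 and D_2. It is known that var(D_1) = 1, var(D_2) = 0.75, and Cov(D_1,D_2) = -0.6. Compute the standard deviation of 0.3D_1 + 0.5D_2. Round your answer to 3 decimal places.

var(0.3D_1 + 0.5D_2) = (0.3)²·var(D_1) + (0.5)²·var(D_2) + 2·(0.3)·(0.5)·Cov(D_1,D_2)
= 0.09·1 + 0.25·0.75 + 0.3·-0.6 = 0.0975
σ(0.3D_1 + 0.5D_2) = √0.0975 ≈ 0.312

0.312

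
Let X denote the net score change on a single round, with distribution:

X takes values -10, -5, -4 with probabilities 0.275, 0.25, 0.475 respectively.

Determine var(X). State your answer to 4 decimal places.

E[X] = (-10)(0.275) + (-5)(0.25) + (-4)(0.475) = -5.9
E[X²] = (-10)²(0.275) + (-5)²(0.25) + (-4)²(0.475) = 41.35
var(X) = E[X²] − (E[X])² = 41.35 − (-5.9)² = 6.54

6.5400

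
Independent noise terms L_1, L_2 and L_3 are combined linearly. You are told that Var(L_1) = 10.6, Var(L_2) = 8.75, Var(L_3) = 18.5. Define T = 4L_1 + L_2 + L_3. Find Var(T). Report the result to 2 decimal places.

196.85

By independence, Var(T) = (4)²Var(L_1) + (1)²Var(L_2) + (1)²Var(L_3)
= (4)²·10.6 + (1)²·8.75 + (1)²·18.5 = 196.85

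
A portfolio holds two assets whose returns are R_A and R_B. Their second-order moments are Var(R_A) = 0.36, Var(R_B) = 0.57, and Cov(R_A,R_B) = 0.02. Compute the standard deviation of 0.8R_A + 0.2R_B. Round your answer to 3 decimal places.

Var(0.8R_A + 0.2R_B) = (0.8)²·Var(R_A) + (0.2)²·Var(R_B) + 2·(0.8)·(0.2)·Cov(R_A,R_B)
= 0.64·0.36 + 0.04·0.57 + 0.32·0.02 = 0.2596
SD(0.8R_A + 0.2R_B) = √0.2596 ≈ 0.510

0.510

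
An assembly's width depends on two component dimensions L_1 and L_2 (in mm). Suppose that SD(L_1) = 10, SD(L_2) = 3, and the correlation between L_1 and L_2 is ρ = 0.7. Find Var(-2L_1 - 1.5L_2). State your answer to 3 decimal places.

546.250

Var(L_1) = (10)² = 100;  Var(L_2) = (3)² = 9
cov(L_1,L_2) = ρ·SD(L_1)·SD(L_2) = 0.7·10·3 = 21
Var(-2L_1 - 1.5L_2) = (-2)²·Var(L_1) + (-1.5)²·Var(L_2) + 2·(-2)·(-1.5)·cov(L_1,L_2)
= 4·100 + 2.25·9 + 6·21 = 546.25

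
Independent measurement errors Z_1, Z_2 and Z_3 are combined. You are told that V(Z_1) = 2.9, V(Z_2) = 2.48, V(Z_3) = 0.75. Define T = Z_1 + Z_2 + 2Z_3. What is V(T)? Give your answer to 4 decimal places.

By independence, V(T) = (1)²V(Z_1) + (1)²V(Z_2) + (2)²V(Z_3)
= (1)²·2.9 + (1)²·2.48 + (2)²·0.75 = 8.38

8.3800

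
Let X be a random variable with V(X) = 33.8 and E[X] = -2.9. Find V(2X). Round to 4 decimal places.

V(2X) = (2)²·V(X) = 4·33.8 = 135.2

135.2000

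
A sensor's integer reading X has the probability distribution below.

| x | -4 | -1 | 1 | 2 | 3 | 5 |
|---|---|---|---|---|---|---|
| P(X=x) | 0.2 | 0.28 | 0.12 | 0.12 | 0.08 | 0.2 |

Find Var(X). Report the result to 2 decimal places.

9.53

E[X] = (-4)(0.2) + (-1)(0.28) + (1)(0.12) + (2)(0.12) + (3)(0.08) + (5)(0.2) = 0.52
E[X²] = (-4)²(0.2) + (-1)²(0.28) + (1)²(0.12) + (2)²(0.12) + (3)²(0.08) + (5)²(0.2) = 9.8
Var(X) = E[X²] − (E[X])² = 9.8 − (0.52)² = 9.5296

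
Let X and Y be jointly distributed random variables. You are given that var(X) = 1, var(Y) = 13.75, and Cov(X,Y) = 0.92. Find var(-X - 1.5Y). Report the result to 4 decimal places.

var(-X - 1.5Y) = (-1)²·var(X) + (-1.5)²·var(Y) + 2·(-1)·(-1.5)·Cov(X,Y)
= 1·1 + 2.25·13.75 + 3·0.92 = 34.6975

34.6975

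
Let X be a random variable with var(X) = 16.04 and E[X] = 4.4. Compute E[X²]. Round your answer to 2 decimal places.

35.40

E[X²] = var(X) + (E[X])² = 16.04 + (4.4)² = 35.4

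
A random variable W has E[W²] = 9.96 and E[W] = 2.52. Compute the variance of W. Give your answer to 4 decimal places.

V(W) = 9.96 − (2.52)² = 3.6096

3.6096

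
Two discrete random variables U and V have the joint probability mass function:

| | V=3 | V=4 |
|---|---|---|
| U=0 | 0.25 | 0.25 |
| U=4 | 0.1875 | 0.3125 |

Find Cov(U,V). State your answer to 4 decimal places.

0.1250

E[U] = 2,  E[V] = 3.5625
E[UV] = 7.25
Cov(U,V) = E[UV] − E[U]E[V] = 7.25 − (2)(3.5625) = 0.125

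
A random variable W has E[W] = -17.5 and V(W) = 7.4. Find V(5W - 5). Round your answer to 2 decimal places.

V(5W - 5) = (5)²·V(W) = 25·7.4 = 185

185.00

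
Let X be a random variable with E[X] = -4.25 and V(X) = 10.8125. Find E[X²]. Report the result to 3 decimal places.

28.875

E[X²] = V(X) + (E[X])² = 10.8125 + (-4.25)² = 28.875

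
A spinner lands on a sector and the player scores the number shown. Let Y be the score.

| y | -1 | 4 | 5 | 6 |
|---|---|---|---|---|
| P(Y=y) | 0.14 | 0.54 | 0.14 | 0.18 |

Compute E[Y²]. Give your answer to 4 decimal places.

E[Y²] = (-1)²(0.14) + (4)²(0.54) + (5)²(0.14) + (6)²(0.18) = 18.76

18.7600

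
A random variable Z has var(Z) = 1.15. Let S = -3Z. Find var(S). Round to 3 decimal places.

10.350

var(-3Z) = (-3)²·var(Z) = 9·1.15 = 10.35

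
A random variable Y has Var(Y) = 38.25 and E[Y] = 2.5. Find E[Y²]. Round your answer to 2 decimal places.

44.50

E[Y²] = Var(Y) + (E[Y])² = 38.25 + (2.5)² = 44.5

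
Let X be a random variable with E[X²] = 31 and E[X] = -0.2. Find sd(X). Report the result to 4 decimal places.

Var(X) = 31 − (-0.2)² = 30.96
sd(X) = √30.96 ≈ 5.5642

5.5642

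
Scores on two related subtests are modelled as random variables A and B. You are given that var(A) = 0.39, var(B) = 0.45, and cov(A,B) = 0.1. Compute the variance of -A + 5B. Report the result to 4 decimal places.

10.6400

var(-A + 5B) = (-1)²·var(A) + (5)²·var(B) + 2·(-1)·(5)·cov(A,B)
= 1·0.39 + 25·0.45 + -10·0.1 = 10.64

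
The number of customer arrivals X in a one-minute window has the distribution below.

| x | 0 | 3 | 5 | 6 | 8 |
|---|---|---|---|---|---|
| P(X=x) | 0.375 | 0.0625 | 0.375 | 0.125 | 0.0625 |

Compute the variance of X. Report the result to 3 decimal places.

7.465

E[X] = (0)(0.375) + (3)(0.0625) + (5)(0.375) + (6)(0.125) + (8)(0.0625) = 3.3125
E[X²] = (0)²(0.375) + (3)²(0.0625) + (5)²(0.375) + (6)²(0.125) + (8)²(0.0625) = 18.4375
var(X) = E[X²] − (E[X])² = 18.4375 − (3.3125)² = 7.46484375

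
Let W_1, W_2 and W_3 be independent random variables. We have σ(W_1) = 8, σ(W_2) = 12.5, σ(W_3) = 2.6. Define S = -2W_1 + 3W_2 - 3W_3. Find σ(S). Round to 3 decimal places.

V(W_1) = 64, V(W_2) = 156.25, V(W_3) = 6.76
By independence, V(S) = (-2)²V(W_1) + (3)²V(W_2) + (-3)²V(W_3)
= (-2)²·64 + (3)²·156.25 + (-3)²·6.76 = 1723.09
σ(S) = √1723.09 ≈ 41.510

41.510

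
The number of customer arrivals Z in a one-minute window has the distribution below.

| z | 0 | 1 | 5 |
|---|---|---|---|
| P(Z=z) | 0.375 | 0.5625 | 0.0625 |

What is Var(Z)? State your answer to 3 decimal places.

1.359

E[Z] = (0)(0.375) + (1)(0.5625) + (5)(0.0625) = 0.875
E[Z²] = (0)²(0.375) + (1)²(0.5625) + (5)²(0.0625) = 2.125
Var(Z) = E[Z²] − (E[Z])² = 2.125 − (0.875)² = 1.359375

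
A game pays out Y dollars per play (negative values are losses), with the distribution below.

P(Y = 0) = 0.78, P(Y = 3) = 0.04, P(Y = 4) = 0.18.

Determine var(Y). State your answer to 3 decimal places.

E[Y] = (0)(0.78) + (3)(0.04) + (4)(0.18) = 0.84
E[Y²] = (0)²(0.78) + (3)²(0.04) + (4)²(0.18) = 3.24
var(Y) = E[Y²] − (E[Y])² = 3.24 − (0.84)² = 2.5344

2.534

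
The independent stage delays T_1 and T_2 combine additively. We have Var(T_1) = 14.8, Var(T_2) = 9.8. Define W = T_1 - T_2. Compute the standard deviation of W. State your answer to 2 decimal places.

4.96

By independence, Var(W) = (1)²Var(T_1) + (-1)²Var(T_2)
= (1)²·14.8 + (-1)²·9.8 = 24.6
SD(W) = √24.6 ≈ 4.96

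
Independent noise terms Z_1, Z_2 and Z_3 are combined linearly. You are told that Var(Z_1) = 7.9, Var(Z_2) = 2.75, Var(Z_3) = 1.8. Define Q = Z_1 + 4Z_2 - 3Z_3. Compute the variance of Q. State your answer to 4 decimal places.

68.1000

By independence, Var(Q) = (1)²Var(Z_1) + (4)²Var(Z_2) + (-3)²Var(Z_3)
= (1)²·7.9 + (4)²·2.75 + (-3)²·1.8 = 68.1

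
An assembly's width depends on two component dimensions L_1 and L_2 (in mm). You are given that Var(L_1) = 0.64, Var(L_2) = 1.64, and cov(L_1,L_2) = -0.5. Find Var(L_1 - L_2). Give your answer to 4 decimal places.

3.2800

Var(L_1 - L_2) = (1)²·Var(L_1) + (-1)²·Var(L_2) + 2·(1)·(-1)·cov(L_1,L_2)
= 1·0.64 + 1·1.64 + -2·-0.5 = 3.28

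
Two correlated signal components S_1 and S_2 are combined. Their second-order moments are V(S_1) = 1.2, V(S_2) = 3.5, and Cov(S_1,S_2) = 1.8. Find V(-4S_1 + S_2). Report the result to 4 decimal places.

8.3000

V(-4S_1 + S_2) = (-4)²·V(S_1) + (1)²·V(S_2) + 2·(-4)·(1)·Cov(S_1,S_2)
= 16·1.2 + 1·3.5 + -8·1.8 = 8.3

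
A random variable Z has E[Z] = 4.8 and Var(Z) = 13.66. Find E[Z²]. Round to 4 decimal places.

36.7000

E[Z²] = Var(Z) + (E[Z])² = 13.66 + (4.8)² = 36.7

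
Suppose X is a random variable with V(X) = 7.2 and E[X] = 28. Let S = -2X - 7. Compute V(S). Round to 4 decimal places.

V(-2X - 7) = (-2)²·V(X) = 4·7.2 = 28.8

28.8000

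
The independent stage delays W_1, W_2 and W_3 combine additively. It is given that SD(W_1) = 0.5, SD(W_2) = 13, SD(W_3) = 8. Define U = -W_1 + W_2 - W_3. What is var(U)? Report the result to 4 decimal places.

var(W_1) = 0.25, var(W_2) = 169, var(W_3) = 64
By independence, var(U) = (-1)²var(W_1) + (1)²var(W_2) + (-1)²var(W_3)
= (-1)²·0.25 + (1)²·169 + (-1)²·64 = 233.25

233.2500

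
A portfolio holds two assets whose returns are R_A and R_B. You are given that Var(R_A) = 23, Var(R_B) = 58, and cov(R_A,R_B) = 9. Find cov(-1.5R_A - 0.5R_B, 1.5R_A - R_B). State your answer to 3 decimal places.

-16.000

cov(-1.5R_A - 0.5R_B, 1.5R_A - R_B) = (-1.5)(1.5)Var(R_A) + (-0.5)(-1)Var(R_B) + [(-1.5)(-1) + (-0.5)(1.5)]cov(R_A,R_B)
= -2.25·23 + 0.5·58 + 0.75·9 = -16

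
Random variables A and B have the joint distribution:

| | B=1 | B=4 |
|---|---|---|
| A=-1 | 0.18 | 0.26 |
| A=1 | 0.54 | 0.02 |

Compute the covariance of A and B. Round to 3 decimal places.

E[A] = 0.12,  E[B] = 1.84
E[AB] = -0.6
Cov(A,B) = E[AB] − E[A]E[B] = -0.6 − (0.12)(1.84) = -0.8208

-0.821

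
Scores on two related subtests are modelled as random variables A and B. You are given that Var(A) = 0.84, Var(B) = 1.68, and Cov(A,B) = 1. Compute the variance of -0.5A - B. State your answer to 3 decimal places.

2.890

Var(-0.5A - B) = (-0.5)²·Var(A) + (-1)²·Var(B) + 2·(-0.5)·(-1)·Cov(A,B)
= 0.25·0.84 + 1·1.68 + 1·1 = 2.89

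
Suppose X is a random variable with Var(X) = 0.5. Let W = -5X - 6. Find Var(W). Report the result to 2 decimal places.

12.50

Var(-5X - 6) = (-5)²·Var(X) = 25·0.5 = 12.5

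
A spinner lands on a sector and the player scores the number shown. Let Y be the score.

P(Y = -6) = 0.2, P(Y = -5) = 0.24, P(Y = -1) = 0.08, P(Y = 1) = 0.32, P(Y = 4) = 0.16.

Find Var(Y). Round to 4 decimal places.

E[Y] = (-6)(0.2) + (-5)(0.24) + (-1)(0.08) + (1)(0.32) + (4)(0.16) = -1.52
E[Y²] = (-6)²(0.2) + (-5)²(0.24) + (-1)²(0.08) + (1)²(0.32) + (4)²(0.16) = 16.16
Var(Y) = E[Y²] − (E[Y])² = 16.16 − (-1.52)² = 13.8496

13.8496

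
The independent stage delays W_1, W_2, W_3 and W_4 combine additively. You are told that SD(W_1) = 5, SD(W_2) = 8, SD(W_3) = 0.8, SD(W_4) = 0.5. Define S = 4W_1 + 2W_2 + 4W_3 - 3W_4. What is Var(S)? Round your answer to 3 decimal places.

Var(W_1) = 25, Var(W_2) = 64, Var(W_3) = 0.64, Var(W_4) = 0.25
By independence, Var(S) = (4)²Var(W_1) + (2)²Var(W_2) + (4)²Var(W_3) + (-3)²Var(W_4)
= (4)²·25 + (2)²·64 + (4)²·0.64 + (-3)²·0.25 = 668.49

668.490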